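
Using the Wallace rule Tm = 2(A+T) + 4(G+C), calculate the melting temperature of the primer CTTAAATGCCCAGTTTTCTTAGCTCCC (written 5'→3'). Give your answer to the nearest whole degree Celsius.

Base counts: A=5, T=10, G=3, C=9 (length 27).
Tm = 2·(5+10) + 4·(3+9) = 2·15 + 4·12 = 30 + 48 = 78°C.

78°C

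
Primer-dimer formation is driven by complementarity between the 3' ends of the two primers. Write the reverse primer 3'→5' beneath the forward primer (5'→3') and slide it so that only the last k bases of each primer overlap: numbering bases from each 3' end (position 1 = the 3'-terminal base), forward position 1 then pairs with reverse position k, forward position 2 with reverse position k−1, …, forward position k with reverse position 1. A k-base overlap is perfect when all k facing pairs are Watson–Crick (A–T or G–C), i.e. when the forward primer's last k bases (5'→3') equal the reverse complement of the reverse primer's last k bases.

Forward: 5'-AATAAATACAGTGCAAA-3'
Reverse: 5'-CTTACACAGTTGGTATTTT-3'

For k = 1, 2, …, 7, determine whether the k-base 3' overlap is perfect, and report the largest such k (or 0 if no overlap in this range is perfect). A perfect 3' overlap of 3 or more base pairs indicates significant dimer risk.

Longest perfect overlap: 3 complementary base pairs; significant dimer risk (threshold 3).

Last 7 bases (5'→3') — forward …GTGCAAA, reverse …GTATTTT.
Reverse complement of the reverse primer's last 7 bases: AAAATAC; its first k bases are the reverse complement of the reverse primer's last k bases, so a perfect k-base overlap needs the forward primer's last k bases to equal them.
Comparing (forward last k vs required): k=1: A vs A ✓; k=2: AA vs AA ✓; k=3: AAA vs AAA ✓; k=4: CAAA vs AAAA ✗; k=5: GCAAA vs AAAAT ✗; k=6: TGCAAA vs AAAATA ✗; k=7: GTGCAAA vs AAAATAC ✗.
Perfect overlaps at k = 1, 2, 3; the largest is 3.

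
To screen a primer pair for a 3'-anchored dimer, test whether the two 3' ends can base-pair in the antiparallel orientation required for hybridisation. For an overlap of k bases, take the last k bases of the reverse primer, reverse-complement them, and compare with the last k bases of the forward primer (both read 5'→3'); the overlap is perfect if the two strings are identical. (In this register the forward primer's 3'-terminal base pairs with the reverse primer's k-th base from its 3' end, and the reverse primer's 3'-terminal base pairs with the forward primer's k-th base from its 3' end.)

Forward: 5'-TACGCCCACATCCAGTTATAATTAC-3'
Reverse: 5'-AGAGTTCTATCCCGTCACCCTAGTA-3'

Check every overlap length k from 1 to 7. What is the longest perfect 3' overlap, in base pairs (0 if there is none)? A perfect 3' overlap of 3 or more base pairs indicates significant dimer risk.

Longest perfect overlap: 3 complementary base pairs; significant dimer risk (threshold 3).

Last 7 bases (5'→3') — forward …TAATTAC, reverse …CCTAGTA.
Reverse complement of the reverse primer's last 7 bases: TACTAGG; its first k bases are the reverse complement of the reverse primer's last k bases, so a perfect k-base overlap needs the forward primer's last k bases to equal them.
Comparing (forward last k vs required): k=1: C vs T ✗; k=2: AC vs TA ✗; k=3: TAC vs TAC ✓; k=4: TTAC vs TACT ✗; k=5: ATTAC vs TACTA ✗; k=6: AATTAC vs TACTAG ✗; k=7: TAATTAC vs TACTAGG ✗.
Only k = 3 is perfect, so the longest perfect 3' overlap is 3.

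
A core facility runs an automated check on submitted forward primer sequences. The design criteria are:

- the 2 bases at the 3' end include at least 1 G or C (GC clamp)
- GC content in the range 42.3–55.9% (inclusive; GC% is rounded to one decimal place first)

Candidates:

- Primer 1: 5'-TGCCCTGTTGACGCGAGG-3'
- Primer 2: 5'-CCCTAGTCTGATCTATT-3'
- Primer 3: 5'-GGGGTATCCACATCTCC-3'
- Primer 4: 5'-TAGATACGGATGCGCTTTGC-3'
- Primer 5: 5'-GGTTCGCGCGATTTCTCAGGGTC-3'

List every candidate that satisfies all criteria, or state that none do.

Primer 1 (18 nt, A=2 T=4 G=7 C=5): 3' end GG has 2 G/C ✓; GC 12/18 = 66.7%, outside 42.3–55.9% ✗ — fails.
Primer 2 (17 nt, A=3 T=7 G=2 C=5): 3' end TT has 0 G/C, need ≥1 ✗; GC 7/17 = 41.2%, outside 42.3–55.9% ✗ — fails.
Primer 3 (17 nt, A=3 T=4 G=4 C=6): 3' end CC has 2 G/C ✓; GC 10/17 = 58.8%, outside 42.3–55.9% ✗ — fails.
Primer 4 (20 nt, A=4 T=6 G=6 C=4): 3' end GC has 2 G/C ✓; GC 10/20 = 50.0% ✓ — passes.
Primer 5 (23 nt, A=2 T=7 G=8 C=6): 3' end TC has 1 G/C ✓; GC 14/23 = 60.9%, outside 42.3–55.9% ✗ — fails.

Primer 4 only.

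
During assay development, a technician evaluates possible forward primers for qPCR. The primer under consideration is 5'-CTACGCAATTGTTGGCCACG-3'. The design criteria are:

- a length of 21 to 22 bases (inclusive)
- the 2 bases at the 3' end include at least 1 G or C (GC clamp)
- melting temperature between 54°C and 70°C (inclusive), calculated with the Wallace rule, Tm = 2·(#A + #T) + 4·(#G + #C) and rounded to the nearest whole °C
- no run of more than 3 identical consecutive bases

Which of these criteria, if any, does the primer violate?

Fails: length.

Base counts: A=4, T=5, G=5, C=6 (length 20).
length: length 20, outside 21–22 ✗
GC clamp: 3' end CG has 2 G/C ✓
Tm: Tm = 2·9 + 4·11 = 62°C ✓
homopolymer run: longest run = 2 ✓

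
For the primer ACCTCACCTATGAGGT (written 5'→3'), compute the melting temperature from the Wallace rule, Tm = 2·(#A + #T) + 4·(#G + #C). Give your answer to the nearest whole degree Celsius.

48°C

Base counts: A=4, T=4, G=3, C=5 (length 16).
Tm = 2·(4+4) + 4·(3+5) = 2·8 + 4·8 = 16 + 32 = 48°C.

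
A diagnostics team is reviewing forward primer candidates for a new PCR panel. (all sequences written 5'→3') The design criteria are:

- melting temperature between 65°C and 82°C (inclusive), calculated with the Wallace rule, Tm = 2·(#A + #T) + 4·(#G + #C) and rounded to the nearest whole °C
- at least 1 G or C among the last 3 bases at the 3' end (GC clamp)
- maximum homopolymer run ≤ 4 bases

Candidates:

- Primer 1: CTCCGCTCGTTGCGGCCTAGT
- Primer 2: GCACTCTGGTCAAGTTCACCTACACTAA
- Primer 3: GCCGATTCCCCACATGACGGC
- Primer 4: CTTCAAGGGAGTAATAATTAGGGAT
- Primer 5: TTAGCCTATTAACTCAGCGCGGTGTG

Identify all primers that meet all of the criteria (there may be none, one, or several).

Primer 1 (21 nt, A=1 T=6 G=6 C=8): Tm = 2·7 + 4·14 = 70°C ✓; 3' end AGT has 1 G/C ✓; longest run = 2 ✓ — passes.
Primer 2 (28 nt, A=8 T=7 G=4 C=9): Tm = 2·15 + 4·13 = 82°C ✓; 3' end TAA has 0 G/C, need ≥1 ✗; longest run = 2 ✓ — fails.
Primer 3 (21 nt, A=4 T=3 G=5 C=9): Tm = 2·7 + 4·14 = 70°C ✓; 3' end GGC has 3 G/C ✓; longest run = 4 ✓ — passes.
Primer 4 (25 nt, A=9 T=7 G=7 C=2): Tm = 2·16 + 4·9 = 68°C ✓; 3' end GAT has 1 G/C ✓; longest run = 3 ✓ — passes.
Primer 5 (26 nt, A=5 T=8 G=7 C=6): Tm = 2·13 + 4·13 = 78°C ✓; 3' end GTG has 2 G/C ✓; longest run = 2 ✓ — passes.

Primer 1, Primer 3, Primer 4 and Primer 5.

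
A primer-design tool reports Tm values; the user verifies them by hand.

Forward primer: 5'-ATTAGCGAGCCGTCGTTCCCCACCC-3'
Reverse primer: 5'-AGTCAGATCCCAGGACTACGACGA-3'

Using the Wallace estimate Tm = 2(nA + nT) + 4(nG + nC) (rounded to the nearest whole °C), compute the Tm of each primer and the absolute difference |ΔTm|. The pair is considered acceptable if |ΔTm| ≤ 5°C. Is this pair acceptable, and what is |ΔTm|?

Forward: A=4 T=5 G=5 C=11 → Tm = 2·9 + 4·16 = 82°C.
Reverse: A=8 T=3 G=6 C=7 → Tm = 2·11 + 4·13 = 74°C.
|ΔTm| = |82 − 74| = 8°C, > 5°C.

|ΔTm| = 8°C; the pair is not acceptable.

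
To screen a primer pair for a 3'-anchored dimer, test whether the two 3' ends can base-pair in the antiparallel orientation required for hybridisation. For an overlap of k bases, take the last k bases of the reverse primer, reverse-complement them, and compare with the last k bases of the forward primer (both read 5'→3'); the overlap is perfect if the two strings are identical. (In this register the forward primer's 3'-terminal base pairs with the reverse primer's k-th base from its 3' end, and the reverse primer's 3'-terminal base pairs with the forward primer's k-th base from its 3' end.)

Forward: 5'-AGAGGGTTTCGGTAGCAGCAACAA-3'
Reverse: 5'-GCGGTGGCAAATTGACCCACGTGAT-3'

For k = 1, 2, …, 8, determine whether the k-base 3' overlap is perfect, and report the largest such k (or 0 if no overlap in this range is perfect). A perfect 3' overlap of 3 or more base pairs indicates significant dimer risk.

Last 8 bases (5'→3') — forward …AGCAACAA, reverse …CACGTGAT.
Reverse complement of the reverse primer's last 8 bases: ATCACGTG; its first k bases are the reverse complement of the reverse primer's last k bases, so a perfect k-base overlap needs the forward primer's last k bases to equal them.
Comparing (forward last k vs required): k=1: A vs A ✓; k=2: AA vs AT ✗; k=3: CAA vs ATC ✗; k=4: ACAA vs ATCA ✗; k=5: AACAA vs ATCAC ✗; k=6: CAACAA vs ATCACG ✗; k=7: GCAACAA vs ATCACGT ✗; k=8: AGCAACAA vs ATCACGTG ✗.
Only k = 1 is perfect, so the longest perfect 3' overlap is 1.

Longest perfect overlap: 1 complementary base pair; below the dimer-risk threshold (threshold 3).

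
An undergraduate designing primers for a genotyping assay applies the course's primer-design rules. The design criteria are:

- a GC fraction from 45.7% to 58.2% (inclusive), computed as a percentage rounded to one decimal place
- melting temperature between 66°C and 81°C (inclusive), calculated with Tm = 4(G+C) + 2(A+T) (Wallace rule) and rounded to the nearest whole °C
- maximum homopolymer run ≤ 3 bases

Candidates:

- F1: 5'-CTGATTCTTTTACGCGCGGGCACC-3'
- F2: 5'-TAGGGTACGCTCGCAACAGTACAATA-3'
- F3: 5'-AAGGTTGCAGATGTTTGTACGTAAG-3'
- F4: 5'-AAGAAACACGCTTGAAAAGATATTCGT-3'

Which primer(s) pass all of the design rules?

F2 only.

F1 (24 nt, A=3 T=7 G=6 C=8): GC 14/24 = 58.3%, outside 45.7–58.2% ✗; Tm = 2·10 + 4·14 = 76°C ✓; longest run = 4, exceeds 3 ✗ — fails.
F2 (26 nt, A=9 T=5 G=6 C=6): GC 12/26 = 46.2% ✓; Tm = 2·14 + 4·12 = 76°C ✓; longest run = 3 ✓ — passes.
F3 (25 nt, A=7 T=8 G=8 C=2): GC 10/25 = 40.0%, outside 45.7–58.2% ✗; Tm = 2·15 + 4·10 = 70°C ✓; longest run = 3 ✓ — fails.
F4 (27 nt, A=12 T=6 G=5 C=4): GC 9/27 = 33.3%, outside 45.7–58.2% ✗; Tm = 2·18 + 4·9 = 72°C ✓; longest run = 4, exceeds 3 ✗ — fails.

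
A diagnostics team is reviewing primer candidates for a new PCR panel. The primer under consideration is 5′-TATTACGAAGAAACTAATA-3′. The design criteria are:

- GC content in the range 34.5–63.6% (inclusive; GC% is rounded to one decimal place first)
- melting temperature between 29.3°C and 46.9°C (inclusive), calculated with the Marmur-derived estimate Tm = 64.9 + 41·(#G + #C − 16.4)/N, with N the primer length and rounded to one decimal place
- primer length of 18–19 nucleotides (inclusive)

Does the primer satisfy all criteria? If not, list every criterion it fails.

Base counts: A=10, T=5, G=2, C=2 (length 19).
GC content: GC 4/19 = 21.1%, outside 34.5–63.6% ✗
Tm: Tm = 64.9 + 41·(4 − 16.4)/19 = 38.1°C ✓
length: length 19 ✓

Fails: GC content.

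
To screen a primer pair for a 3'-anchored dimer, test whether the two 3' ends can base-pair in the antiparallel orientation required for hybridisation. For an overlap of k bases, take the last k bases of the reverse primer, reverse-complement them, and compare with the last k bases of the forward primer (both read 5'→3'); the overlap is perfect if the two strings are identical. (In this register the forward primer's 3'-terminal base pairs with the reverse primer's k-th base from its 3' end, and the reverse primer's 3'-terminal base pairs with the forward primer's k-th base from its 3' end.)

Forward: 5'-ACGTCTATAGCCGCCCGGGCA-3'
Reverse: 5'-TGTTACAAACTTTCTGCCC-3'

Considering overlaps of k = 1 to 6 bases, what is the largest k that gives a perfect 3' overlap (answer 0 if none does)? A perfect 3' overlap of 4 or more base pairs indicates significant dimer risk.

Last 6 bases (5'→3') — forward …CGGGCA, reverse …CTGCCC.
Reverse complement of the reverse primer's last 6 bases: GGGCAG; its first k bases are the reverse complement of the reverse primer's last k bases, so a perfect k-base overlap needs the forward primer's last k bases to equal them.
Comparing (forward last k vs required): k=1: A vs G ✗; k=2: CA vs GG ✗; k=3: GCA vs GGG ✗; k=4: GGCA vs GGGC ✗; k=5: GGGCA vs GGGCA ✓; k=6: CGGGCA vs GGGCAG ✗.
Only k = 5 is perfect, so the longest perfect 3' overlap is 5.

Longest perfect overlap: 5 complementary base pairs; significant dimer risk (threshold 4).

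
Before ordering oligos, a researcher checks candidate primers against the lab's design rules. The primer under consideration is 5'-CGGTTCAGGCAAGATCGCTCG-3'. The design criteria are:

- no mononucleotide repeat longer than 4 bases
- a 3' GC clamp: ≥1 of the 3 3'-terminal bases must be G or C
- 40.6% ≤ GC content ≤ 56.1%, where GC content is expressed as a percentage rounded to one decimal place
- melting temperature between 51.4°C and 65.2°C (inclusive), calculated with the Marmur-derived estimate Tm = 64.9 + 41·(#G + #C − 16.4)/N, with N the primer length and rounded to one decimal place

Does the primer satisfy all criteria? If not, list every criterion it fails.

Base counts: A=4, T=4, G=7, C=6 (length 21).
homopolymer run: longest run = 2 ✓
GC clamp: 3' end TCG has 2 G/C ✓
GC content: GC 13/21 = 61.9%, outside 40.6–56.1% ✗
Tm: Tm = 64.9 + 41·(13 − 16.4)/21 = 58.3°C ✓

Fails: GC content.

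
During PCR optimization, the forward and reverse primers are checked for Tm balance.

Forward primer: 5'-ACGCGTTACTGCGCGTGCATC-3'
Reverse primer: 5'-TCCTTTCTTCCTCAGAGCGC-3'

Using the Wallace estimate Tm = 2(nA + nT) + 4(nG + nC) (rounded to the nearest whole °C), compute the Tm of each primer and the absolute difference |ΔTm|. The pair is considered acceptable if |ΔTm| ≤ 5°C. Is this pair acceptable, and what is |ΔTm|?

|ΔTm| = 6°C; the pair is not acceptable.

Forward: A=3 T=5 G=6 C=7 → Tm = 2·8 + 4·13 = 68°C.
Reverse: A=2 T=7 G=3 C=8 → Tm = 2·9 + 4·11 = 62°C.
|ΔTm| = |68 − 62| = 6°C, > 5°C.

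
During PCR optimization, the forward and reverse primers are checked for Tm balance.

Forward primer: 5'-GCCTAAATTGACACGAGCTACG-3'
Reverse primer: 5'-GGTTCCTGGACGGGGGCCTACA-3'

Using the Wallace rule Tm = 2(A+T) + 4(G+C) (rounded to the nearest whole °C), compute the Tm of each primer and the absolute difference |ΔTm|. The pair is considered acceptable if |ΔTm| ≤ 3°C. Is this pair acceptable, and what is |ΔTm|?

|ΔTm| = 8°C; the pair is not acceptable.

Forward: A=7 T=4 G=5 C=6 → Tm = 2·11 + 4·11 = 66°C.
Reverse: A=3 T=4 G=9 C=6 → Tm = 2·7 + 4·15 = 74°C.
|ΔTm| = |66 − 74| = 8°C, > 3°C.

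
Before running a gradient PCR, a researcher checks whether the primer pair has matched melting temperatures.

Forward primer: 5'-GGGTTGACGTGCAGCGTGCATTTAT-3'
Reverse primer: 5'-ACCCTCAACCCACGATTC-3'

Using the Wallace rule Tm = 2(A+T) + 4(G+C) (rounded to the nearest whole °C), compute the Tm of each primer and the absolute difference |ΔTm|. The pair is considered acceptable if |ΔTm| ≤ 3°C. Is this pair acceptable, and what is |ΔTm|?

|ΔTm| = 20°C; the pair is not acceptable.

Forward: A=4 T=8 G=9 C=4 → Tm = 2·12 + 4·13 = 76°C.
Reverse: A=5 T=3 G=1 C=9 → Tm = 2·8 + 4·10 = 56°C.
|ΔTm| = |76 − 56| = 20°C, > 3°C.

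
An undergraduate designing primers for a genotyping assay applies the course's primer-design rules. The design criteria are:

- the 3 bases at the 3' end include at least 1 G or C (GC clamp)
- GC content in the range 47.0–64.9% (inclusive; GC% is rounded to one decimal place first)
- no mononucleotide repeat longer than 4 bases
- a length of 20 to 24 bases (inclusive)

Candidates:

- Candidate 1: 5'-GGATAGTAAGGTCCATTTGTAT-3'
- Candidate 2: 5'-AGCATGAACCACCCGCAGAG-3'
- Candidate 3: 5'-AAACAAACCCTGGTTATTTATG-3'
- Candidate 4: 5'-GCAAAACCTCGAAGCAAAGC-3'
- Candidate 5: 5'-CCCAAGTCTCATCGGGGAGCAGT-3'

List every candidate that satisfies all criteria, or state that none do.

Candidate 2, Candidate 4 and Candidate 5.

Candidate 1 (22 nt, A=6 T=8 G=6 C=2): 3' end TAT has 0 G/C, need ≥1 ✗; GC 8/22 = 36.4%, outside 47.0–64.9% ✗; longest run = 3 ✓; length 22 ✓ — fails.
Candidate 2 (20 nt, A=7 T=1 G=5 C=7): 3' end GAG has 2 G/C ✓; GC 12/20 = 60.0% ✓; longest run = 3 ✓; length 20 ✓ — passes.
Candidate 3 (22 nt, A=8 T=7 G=3 C=4): 3' end ATG has 1 G/C ✓; GC 7/22 = 31.8%, outside 47.0–64.9% ✗; longest run = 3 ✓; length 22 ✓ — fails.
Candidate 4 (20 nt, A=9 T=1 G=4 C=6): 3' end AGC has 2 G/C ✓; GC 10/20 = 50.0% ✓; longest run = 4 ✓; length 20 ✓ — passes.
Candidate 5 (23 nt, A=5 T=4 G=7 C=7): 3' end AGT has 1 G/C ✓; GC 14/23 = 60.9% ✓; longest run = 4 ✓; length 23 ✓ — passes.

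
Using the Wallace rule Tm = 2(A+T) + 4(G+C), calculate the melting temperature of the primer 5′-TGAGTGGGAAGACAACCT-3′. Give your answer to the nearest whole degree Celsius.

Base counts: A=6, T=3, G=6, C=3 (length 18).
Tm = 2·(6+3) + 4·(6+3) = 2·9 + 4·9 = 18 + 36 = 54°C.

54°C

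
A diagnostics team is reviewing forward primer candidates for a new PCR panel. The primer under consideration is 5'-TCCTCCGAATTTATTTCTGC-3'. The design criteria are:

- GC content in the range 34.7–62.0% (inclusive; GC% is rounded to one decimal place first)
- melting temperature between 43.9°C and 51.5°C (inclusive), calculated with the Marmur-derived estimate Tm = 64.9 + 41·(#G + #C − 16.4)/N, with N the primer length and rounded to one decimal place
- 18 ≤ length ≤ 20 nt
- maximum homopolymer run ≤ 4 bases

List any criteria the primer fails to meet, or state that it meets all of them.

Base counts: A=3, T=9, G=2, C=6 (length 20).
GC content: GC 8/20 = 40.0% ✓
Tm: Tm = 64.9 + 41·(8 − 16.4)/20 = 47.7°C ✓
length: length 20 ✓
homopolymer run: longest run = 3 ✓

Meets all criteria.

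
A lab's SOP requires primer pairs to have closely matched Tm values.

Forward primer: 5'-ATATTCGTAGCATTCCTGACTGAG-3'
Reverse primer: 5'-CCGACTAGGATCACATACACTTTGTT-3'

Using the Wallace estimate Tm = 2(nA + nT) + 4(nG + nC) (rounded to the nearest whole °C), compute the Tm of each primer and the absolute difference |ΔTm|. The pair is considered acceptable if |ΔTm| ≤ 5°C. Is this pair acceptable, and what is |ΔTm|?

Forward: A=6 T=8 G=5 C=5 → Tm = 2·14 + 4·10 = 68°C.
Reverse: A=7 T=8 G=4 C=7 → Tm = 2·15 + 4·11 = 74°C.
|ΔTm| = |68 − 74| = 6°C, > 5°C.

|ΔTm| = 6°C; the pair is not acceptable.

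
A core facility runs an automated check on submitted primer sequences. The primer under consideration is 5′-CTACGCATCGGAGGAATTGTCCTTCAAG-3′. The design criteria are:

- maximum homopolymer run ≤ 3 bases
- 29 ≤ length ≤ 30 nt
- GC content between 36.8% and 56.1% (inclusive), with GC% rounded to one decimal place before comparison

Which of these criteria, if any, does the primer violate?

Base counts: A=7, T=7, G=7, C=7 (length 28).
homopolymer run: longest run = 2 ✓
length: length 28, outside 29–30 ✗
GC content: GC 14/28 = 50.0% ✓

Fails: length.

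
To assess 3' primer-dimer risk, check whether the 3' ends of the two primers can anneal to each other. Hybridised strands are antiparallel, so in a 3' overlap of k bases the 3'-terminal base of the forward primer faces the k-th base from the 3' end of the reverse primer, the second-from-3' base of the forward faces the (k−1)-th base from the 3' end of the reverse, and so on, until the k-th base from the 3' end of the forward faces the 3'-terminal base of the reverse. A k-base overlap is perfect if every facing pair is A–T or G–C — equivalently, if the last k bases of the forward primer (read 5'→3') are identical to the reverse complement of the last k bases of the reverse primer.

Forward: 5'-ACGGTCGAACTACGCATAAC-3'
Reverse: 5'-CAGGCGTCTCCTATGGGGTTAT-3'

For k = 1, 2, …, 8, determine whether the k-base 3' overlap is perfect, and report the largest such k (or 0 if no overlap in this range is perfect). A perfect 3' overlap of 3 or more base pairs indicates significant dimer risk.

Longest perfect overlap: 5 complementary base pairs; significant dimer risk (threshold 3).

Last 8 bases (5'→3') — forward …CGCATAAC, reverse …GGGGTTAT.
Reverse complement of the reverse primer's last 8 bases: ATAACCCC; its first k bases are the reverse complement of the reverse primer's last k bases, so a perfect k-base overlap needs the forward primer's last k bases to equal them.
Comparing (forward last k vs required): k=1: C vs A ✗; k=2: AC vs AT ✗; k=3: AAC vs ATA ✗; k=4: TAAC vs ATAA ✗; k=5: ATAAC vs ATAAC ✓; k=6: CATAAC vs ATAACC ✗; k=7: GCATAAC vs ATAACCC ✗; k=8: CGCATAAC vs ATAACCCC ✗.
Only k = 5 is perfect, so the longest perfect 3' overlap is 5.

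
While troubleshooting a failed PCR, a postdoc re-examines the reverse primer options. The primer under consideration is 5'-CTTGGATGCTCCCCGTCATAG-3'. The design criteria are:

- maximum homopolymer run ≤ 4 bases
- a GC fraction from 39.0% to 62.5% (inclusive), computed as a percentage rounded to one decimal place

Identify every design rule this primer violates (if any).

Meets all criteria.

Base counts: A=3, T=6, G=5, C=7 (length 21).
homopolymer run: longest run = 4 ✓
GC content: GC 12/21 = 57.1% ✓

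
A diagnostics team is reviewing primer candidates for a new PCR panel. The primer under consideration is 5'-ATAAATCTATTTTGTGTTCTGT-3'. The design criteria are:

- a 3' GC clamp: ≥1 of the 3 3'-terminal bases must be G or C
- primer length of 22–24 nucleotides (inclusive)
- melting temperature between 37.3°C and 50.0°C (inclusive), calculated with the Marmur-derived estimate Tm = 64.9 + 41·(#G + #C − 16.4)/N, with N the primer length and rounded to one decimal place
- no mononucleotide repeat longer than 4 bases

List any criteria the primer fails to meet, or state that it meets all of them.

Base counts: A=5, T=12, G=3, C=2 (length 22).
GC clamp: 3' end TGT has 1 G/C ✓
length: length 22 ✓
Tm: Tm = 64.9 + 41·(5 − 16.4)/22 = 43.7°C ✓
homopolymer run: longest run = 4 ✓

Meets all criteria.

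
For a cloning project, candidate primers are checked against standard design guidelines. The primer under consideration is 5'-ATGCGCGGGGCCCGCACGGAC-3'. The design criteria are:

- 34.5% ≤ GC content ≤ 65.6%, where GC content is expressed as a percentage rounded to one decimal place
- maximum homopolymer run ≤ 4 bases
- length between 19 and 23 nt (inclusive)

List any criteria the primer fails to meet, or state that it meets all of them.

Base counts: A=3, T=1, G=9, C=8 (length 21).
GC content: GC 17/21 = 81.0%, outside 34.5–65.6% ✗
homopolymer run: longest run = 4 ✓
length: length 21 ✓

Fails: GC content.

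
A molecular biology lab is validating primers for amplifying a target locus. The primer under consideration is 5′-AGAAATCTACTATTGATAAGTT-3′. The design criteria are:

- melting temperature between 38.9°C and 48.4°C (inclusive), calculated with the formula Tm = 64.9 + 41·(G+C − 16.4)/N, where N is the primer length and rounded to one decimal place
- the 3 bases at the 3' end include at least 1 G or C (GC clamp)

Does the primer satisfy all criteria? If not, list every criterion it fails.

Meets all criteria.

Base counts: A=9, T=8, G=3, C=2 (length 22).
Tm: Tm = 64.9 + 41·(5 − 16.4)/22 = 43.7°C ✓
GC clamp: 3' end GTT has 1 G/C ✓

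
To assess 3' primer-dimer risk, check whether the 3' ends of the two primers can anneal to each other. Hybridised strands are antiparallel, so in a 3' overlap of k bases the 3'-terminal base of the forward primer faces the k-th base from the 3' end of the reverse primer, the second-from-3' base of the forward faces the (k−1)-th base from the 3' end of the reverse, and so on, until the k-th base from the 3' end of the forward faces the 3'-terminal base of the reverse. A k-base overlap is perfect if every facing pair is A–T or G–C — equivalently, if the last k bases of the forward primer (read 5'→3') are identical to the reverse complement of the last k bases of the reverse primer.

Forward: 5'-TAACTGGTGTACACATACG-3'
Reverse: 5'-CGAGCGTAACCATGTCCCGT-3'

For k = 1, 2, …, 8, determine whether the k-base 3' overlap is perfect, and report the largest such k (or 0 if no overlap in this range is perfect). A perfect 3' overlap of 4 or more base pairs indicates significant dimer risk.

Longest perfect overlap: 3 complementary base pairs; below the dimer-risk threshold (threshold 4).

Last 8 bases (5'→3') — forward …CACATACG, reverse …TGTCCCGT.
Reverse complement of the reverse primer's last 8 bases: ACGGGACA; its first k bases are the reverse complement of the reverse primer's last k bases, so a perfect k-base overlap needs the forward primer's last k bases to equal them.
Comparing (forward last k vs required): k=1: G vs A ✗; k=2: CG vs AC ✗; k=3: ACG vs ACG ✓; k=4: TACG vs ACGG ✗; k=5: ATACG vs ACGGG ✗; k=6: CATACG vs ACGGGA ✗; k=7: ACATACG vs ACGGGAC ✗; k=8: CACATACG vs ACGGGACA ✗.
Only k = 3 is perfect, so the longest perfect 3' overlap is 3.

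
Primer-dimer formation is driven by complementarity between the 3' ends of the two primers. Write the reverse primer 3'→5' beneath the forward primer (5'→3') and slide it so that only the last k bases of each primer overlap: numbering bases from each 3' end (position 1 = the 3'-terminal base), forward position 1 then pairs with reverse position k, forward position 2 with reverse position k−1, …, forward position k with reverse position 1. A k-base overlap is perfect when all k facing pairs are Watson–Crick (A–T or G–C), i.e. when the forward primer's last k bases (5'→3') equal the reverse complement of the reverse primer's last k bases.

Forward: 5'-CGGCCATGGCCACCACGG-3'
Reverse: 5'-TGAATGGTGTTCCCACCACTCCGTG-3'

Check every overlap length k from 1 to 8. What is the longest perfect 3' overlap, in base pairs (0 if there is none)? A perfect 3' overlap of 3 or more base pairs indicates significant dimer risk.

Last 8 bases (5'→3') — forward …CACCACGG, reverse …ACTCCGTG.
Reverse complement of the reverse primer's last 8 bases: CACGGAGT; its first k bases are the reverse complement of the reverse primer's last k bases, so a perfect k-base overlap needs the forward primer's last k bases to equal them.
Comparing (forward last k vs required): k=1: G vs C ✗; k=2: GG vs CA ✗; k=3: CGG vs CAC ✗; k=4: ACGG vs CACG ✗; k=5: CACGG vs CACGG ✓; k=6: CCACGG vs CACGGA ✗; k=7: ACCACGG vs CACGGAG ✗; k=8: CACCACGG vs CACGGAGT ✗.
Only k = 5 is perfect, so the longest perfect 3' overlap is 5.

Longest perfect overlap: 5 complementary base pairs; significant dimer risk (threshold 3).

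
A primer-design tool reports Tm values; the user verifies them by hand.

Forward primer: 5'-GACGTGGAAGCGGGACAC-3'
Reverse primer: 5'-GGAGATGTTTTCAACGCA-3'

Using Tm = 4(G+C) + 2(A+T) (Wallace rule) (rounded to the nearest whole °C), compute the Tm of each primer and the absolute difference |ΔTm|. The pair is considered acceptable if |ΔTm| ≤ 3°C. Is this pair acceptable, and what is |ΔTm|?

Forward: A=5 T=1 G=8 C=4 → Tm = 2·6 + 4·12 = 60°C.
Reverse: A=5 T=5 G=5 C=3 → Tm = 2·10 + 4·8 = 52°C.
|ΔTm| = |60 − 52| = 8°C, > 3°C.

|ΔTm| = 8°C; the pair is not acceptable.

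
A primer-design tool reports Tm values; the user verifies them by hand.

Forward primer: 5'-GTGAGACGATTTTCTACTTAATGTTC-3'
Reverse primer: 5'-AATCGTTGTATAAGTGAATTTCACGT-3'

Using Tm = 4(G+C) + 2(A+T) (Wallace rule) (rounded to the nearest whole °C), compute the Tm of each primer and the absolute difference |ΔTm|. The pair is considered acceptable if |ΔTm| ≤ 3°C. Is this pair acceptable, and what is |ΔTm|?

|ΔTm| = 2°C; the pair is acceptable.

Forward: A=6 T=11 G=5 C=4 → Tm = 2·17 + 4·9 = 70°C.
Reverse: A=8 T=10 G=5 C=3 → Tm = 2·18 + 4·8 = 68°C.
|ΔTm| = |70 − 68| = 2°C, ≤ 3°C.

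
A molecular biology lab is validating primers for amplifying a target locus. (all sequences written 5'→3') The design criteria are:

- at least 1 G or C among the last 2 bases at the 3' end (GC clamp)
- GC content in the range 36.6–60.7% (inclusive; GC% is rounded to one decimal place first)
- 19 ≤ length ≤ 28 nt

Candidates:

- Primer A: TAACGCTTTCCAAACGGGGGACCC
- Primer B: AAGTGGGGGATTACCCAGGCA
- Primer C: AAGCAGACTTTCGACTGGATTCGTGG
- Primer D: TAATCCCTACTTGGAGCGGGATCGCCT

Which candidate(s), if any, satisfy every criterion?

Primer A (24 nt, A=6 T=4 G=6 C=8): 3' end CC has 2 G/C ✓; GC 14/24 = 58.3% ✓; length 24 ✓ — passes.
Primer B (21 nt, A=6 T=3 G=8 C=4): 3' end CA has 1 G/C ✓; GC 12/21 = 57.1% ✓; length 21 ✓ — passes.
Primer C (26 nt, A=6 T=7 G=8 C=5): 3' end GG has 2 G/C ✓; GC 13/26 = 50.0% ✓; length 26 ✓ — passes.
Primer D (27 nt, A=5 T=7 G=7 C=8): 3' end CT has 1 G/C ✓; GC 15/27 = 55.6% ✓; length 27 ✓ — passes.

Primer A, Primer B, Primer C and Primer D.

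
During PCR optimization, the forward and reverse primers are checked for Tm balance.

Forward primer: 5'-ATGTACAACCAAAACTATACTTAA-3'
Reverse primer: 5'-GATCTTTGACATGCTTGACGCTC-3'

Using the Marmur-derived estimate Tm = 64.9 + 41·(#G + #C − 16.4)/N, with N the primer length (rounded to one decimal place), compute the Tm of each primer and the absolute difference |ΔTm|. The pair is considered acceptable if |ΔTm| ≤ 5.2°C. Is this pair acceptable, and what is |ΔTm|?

Forward: G+C = 6, N = 24 → Tm = 64.9 + 41·(6 − 16.4)/24 = 47.1°C.
Reverse: G+C = 11, N = 23 → Tm = 64.9 + 41·(11 − 16.4)/23 = 55.3°C.
|ΔTm| = |47.1 − 55.3| = 8.2°C, > 5.2°C.

|ΔTm| = 8.2°C; the pair is not acceptable.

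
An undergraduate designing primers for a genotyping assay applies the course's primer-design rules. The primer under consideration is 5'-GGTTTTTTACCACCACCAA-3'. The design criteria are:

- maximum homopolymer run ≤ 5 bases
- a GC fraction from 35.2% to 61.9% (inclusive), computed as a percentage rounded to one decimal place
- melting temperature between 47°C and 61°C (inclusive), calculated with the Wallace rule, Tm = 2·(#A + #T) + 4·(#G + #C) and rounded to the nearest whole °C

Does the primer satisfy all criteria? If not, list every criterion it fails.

Fails: homopolymer run.

Base counts: A=5, T=6, G=2, C=6 (length 19).
homopolymer run: longest run = 6, exceeds 5 ✗
GC content: GC 8/19 = 42.1% ✓
Tm: Tm = 2·11 + 4·8 = 54°C ✓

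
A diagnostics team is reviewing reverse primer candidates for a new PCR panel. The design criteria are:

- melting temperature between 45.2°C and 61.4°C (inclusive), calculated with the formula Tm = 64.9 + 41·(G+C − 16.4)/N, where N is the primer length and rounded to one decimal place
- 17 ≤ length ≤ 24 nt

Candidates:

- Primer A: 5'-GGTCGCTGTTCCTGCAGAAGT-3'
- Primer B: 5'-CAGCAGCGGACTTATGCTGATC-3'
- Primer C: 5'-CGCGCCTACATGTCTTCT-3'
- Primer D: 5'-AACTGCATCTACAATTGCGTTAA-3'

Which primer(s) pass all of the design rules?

Primer A, Primer B, Primer C and Primer D.

Primer A (21 nt, A=3 T=6 G=7 C=5): Tm = 64.9 + 41·(12 − 16.4)/21 = 56.3°C ✓; length 21 ✓ — passes.
Primer B (22 nt, A=5 T=5 G=6 C=6): Tm = 64.9 + 41·(12 − 16.4)/22 = 56.7°C ✓; length 22 ✓ — passes.
Primer C (18 nt, A=2 T=6 G=3 C=7): Tm = 64.9 + 41·(10 − 16.4)/18 = 50.3°C ✓; length 18 ✓ — passes.
Primer D (23 nt, A=8 T=7 G=3 C=5): Tm = 64.9 + 41·(8 − 16.4)/23 = 49.9°C ✓; length 23 ✓ — passes.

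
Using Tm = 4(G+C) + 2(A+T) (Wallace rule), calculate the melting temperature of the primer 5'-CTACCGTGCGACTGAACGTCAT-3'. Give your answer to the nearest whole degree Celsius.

Base counts: A=5, T=5, G=5, C=7 (length 22).
Tm = 2·(5+5) + 4·(5+7) = 2·10 + 4·12 = 20 + 48 = 68°C.

68°C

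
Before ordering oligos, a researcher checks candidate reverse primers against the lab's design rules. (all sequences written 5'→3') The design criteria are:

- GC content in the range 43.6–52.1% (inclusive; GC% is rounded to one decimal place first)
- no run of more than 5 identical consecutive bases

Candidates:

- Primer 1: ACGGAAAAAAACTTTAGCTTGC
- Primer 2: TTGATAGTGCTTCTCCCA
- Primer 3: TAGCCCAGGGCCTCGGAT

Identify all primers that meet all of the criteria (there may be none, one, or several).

Primer 1 (22 nt, A=9 T=5 G=4 C=4): GC 8/22 = 36.4%, outside 43.6–52.1% ✗; longest run = 7, exceeds 5 ✗ — fails.
Primer 2 (18 nt, A=3 T=7 G=3 C=5): GC 8/18 = 44.4% ✓; longest run = 3 ✓ — passes.
Primer 3 (18 nt, A=3 T=3 G=6 C=6): GC 12/18 = 66.7%, outside 43.6–52.1% ✗; longest run = 3 ✓ — fails.

Primer 2 only.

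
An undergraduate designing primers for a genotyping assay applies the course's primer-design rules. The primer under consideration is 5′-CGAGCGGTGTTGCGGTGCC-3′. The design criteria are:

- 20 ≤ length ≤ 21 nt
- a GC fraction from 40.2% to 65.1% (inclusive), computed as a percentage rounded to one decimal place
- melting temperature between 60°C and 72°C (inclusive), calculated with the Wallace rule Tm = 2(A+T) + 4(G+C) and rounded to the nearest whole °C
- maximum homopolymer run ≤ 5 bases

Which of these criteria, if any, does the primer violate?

Base counts: A=1, T=4, G=9, C=5 (length 19).
length: length 19, outside 20–21 ✗
GC content: GC 14/19 = 73.7%, outside 40.2–65.1% ✗
Tm: Tm = 2·5 + 4·14 = 66°C ✓
homopolymer run: longest run = 2 ✓

Fails: length, GC content.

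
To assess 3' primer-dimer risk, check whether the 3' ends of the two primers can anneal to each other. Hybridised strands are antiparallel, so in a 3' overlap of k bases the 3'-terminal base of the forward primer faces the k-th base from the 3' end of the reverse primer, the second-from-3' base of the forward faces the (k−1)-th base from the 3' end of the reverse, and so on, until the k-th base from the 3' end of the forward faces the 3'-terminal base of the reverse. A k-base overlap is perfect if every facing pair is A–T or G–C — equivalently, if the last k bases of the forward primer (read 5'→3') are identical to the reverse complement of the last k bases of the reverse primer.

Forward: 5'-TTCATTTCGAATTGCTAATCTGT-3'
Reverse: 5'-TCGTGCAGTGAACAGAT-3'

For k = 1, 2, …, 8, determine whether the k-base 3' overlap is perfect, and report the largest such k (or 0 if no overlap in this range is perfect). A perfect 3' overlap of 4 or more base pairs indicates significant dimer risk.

Last 8 bases (5'→3') — forward …TAATCTGT, reverse …GAACAGAT.
Reverse complement of the reverse primer's last 8 bases: ATCTGTTC; its first k bases are the reverse complement of the reverse primer's last k bases, so a perfect k-base overlap needs the forward primer's last k bases to equal them.
Comparing (forward last k vs required): k=1: T vs A ✗; k=2: GT vs AT ✗; k=3: TGT vs ATC ✗; k=4: CTGT vs ATCT ✗; k=5: TCTGT vs ATCTG ✗; k=6: ATCTGT vs ATCTGT ✓; k=7: AATCTGT vs ATCTGTT ✗; k=8: TAATCTGT vs ATCTGTTC ✗.
Only k = 6 is perfect, so the longest perfect 3' overlap is 6.

Longest perfect overlap: 6 complementary base pairs; significant dimer risk (threshold 4).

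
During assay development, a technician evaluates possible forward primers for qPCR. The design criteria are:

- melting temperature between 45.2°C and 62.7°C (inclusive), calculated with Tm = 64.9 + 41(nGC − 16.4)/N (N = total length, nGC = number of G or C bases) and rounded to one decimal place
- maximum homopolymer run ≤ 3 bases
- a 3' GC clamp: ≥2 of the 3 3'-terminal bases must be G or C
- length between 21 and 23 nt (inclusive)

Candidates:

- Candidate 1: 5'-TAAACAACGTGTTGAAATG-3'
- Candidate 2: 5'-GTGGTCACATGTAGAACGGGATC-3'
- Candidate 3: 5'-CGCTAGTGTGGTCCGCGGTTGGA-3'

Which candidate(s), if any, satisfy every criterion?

Candidate 1 (19 nt, A=8 T=5 G=4 C=2): Tm = 64.9 + 41·(6 − 16.4)/19 = 42.5°C, outside 45.2–62.7°C ✗; longest run = 3 ✓; 3' end ATG has 1 G/C, need ≥2 ✗; length 19, outside 21–23 ✗ — fails.
Candidate 2 (23 nt, A=6 T=5 G=8 C=4): Tm = 64.9 + 41·(12 − 16.4)/23 = 57.1°C ✓; longest run = 3 ✓; 3' end ATC has 1 G/C, need ≥2 ✗; length 23 ✓ — fails.
Candidate 3 (23 nt, A=2 T=6 G=10 C=5): Tm = 64.9 + 41·(15 − 16.4)/23 = 62.4°C ✓; longest run = 2 ✓; 3' end GGA has 2 G/C ✓; length 23 ✓ — passes.

Candidate 3 only.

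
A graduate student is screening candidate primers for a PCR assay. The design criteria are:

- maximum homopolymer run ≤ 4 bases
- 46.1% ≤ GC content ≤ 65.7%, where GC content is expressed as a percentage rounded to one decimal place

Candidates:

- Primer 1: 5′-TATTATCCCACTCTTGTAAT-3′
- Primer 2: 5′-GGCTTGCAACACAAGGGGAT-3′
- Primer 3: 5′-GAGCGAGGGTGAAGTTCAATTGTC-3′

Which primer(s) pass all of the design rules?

Primer 2 and Primer 3.

Primer 1 (20 nt, A=5 T=9 G=1 C=5): longest run = 3 ✓; GC 6/20 = 30.0%, outside 46.1–65.7% ✗ — fails.
Primer 2 (20 nt, A=6 T=3 G=7 C=4): longest run = 4 ✓; GC 11/20 = 55.0% ✓ — passes.
Primer 3 (24 nt, A=6 T=6 G=9 C=3): longest run = 3 ✓; GC 12/24 = 50.0% ✓ — passes.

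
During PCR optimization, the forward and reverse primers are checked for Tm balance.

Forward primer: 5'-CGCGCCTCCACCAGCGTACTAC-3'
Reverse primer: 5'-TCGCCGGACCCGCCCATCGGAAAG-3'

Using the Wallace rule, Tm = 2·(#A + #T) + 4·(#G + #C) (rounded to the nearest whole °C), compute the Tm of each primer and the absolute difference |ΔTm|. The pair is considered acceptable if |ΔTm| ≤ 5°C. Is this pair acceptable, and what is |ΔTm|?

|ΔTm| = 8°C; the pair is not acceptable.

Forward: A=4 T=3 G=4 C=11 → Tm = 2·7 + 4·15 = 74°C.
Reverse: A=5 T=2 G=7 C=10 → Tm = 2·7 + 4·17 = 82°C.
|ΔTm| = |74 − 82| = 8°C, > 5°C.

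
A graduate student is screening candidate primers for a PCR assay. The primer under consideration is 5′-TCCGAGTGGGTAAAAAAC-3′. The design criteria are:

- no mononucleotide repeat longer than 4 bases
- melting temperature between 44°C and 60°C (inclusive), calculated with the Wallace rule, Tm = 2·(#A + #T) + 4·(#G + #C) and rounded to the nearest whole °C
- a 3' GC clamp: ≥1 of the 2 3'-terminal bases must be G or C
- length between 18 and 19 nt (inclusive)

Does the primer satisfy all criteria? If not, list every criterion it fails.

Base counts: A=7, T=3, G=5, C=3 (length 18).
homopolymer run: longest run = 6, exceeds 4 ✗
Tm: Tm = 2·10 + 4·8 = 52°C ✓
GC clamp: 3' end AC has 1 G/C ✓
length: length 18 ✓

Fails: homopolymer run.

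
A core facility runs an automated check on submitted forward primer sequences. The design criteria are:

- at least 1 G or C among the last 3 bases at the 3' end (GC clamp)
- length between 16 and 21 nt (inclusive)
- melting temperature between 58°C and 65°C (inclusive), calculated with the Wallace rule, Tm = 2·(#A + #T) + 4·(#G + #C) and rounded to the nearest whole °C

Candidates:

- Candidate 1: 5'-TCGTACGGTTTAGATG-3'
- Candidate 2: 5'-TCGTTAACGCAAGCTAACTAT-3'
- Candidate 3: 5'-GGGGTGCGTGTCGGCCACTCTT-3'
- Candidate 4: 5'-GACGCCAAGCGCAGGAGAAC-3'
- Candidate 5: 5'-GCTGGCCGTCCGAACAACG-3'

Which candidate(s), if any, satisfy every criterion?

Candidate 5 only.

Candidate 1 (16 nt, A=3 T=6 G=5 C=2): 3' end ATG has 1 G/C ✓; length 16 ✓; Tm = 2·9 + 4·7 = 46°C, outside 58–65°C ✗ — fails.
Candidate 2 (21 nt, A=7 T=6 G=3 C=5): 3' end TAT has 0 G/C, need ≥1 ✗; length 21 ✓; Tm = 2·13 + 4·8 = 58°C ✓ — fails.
Candidate 3 (22 nt, A=1 T=6 G=9 C=6): 3' end CTT has 1 G/C ✓; length 22, outside 16–21 ✗; Tm = 2·7 + 4·15 = 74°C, outside 58–65°C ✗ — fails.
Candidate 4 (20 nt, A=7 T=0 G=7 C=6): 3' end AAC has 1 G/C ✓; length 20 ✓; Tm = 2·7 + 4·13 = 66°C, outside 58–65°C ✗ — fails.
Candidate 5 (19 nt, A=4 T=2 G=6 C=7): 3' end ACG has 2 G/C ✓; length 19 ✓; Tm = 2·6 + 4·13 = 64°C ✓ — passes.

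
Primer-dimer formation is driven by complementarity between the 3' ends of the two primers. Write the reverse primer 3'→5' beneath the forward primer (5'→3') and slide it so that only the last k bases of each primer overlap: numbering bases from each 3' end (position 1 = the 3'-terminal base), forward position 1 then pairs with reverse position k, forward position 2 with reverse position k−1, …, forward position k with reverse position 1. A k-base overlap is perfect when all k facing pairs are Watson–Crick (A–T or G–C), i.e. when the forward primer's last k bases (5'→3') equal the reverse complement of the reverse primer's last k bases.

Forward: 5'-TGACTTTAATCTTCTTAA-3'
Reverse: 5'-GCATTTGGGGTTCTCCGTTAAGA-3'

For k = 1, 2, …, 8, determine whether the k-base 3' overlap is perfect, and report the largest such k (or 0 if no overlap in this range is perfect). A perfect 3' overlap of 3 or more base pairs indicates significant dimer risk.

Longest perfect overlap: 6 complementary base pairs; significant dimer risk (threshold 3).

Last 8 bases (5'→3') — forward …CTTCTTAA, reverse …CGTTAAGA.
Reverse complement of the reverse primer's last 8 bases: TCTTAACG; its first k bases are the reverse complement of the reverse primer's last k bases, so a perfect k-base overlap needs the forward primer's last k bases to equal them.
Comparing (forward last k vs required): k=1: A vs T ✗; k=2: AA vs TC ✗; k=3: TAA vs TCT ✗; k=4: TTAA vs TCTT ✗; k=5: CTTAA vs TCTTA ✗; k=6: TCTTAA vs TCTTAA ✓; k=7: TTCTTAA vs TCTTAAC ✗; k=8: CTTCTTAA vs TCTTAACG ✗.
Only k = 6 is perfect, so the longest perfect 3' overlap is 6.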